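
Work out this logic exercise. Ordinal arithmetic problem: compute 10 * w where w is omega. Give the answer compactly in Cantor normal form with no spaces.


Compute 10 * w.
Ordinal * is associative and left-distributive over +, but NOT commutative; for finite n>1, n*w = w but w*n stays w*n.
For finite n>0, n * w = sup{n*k : k<w} = w. So 10 * w = w.
Result = w

w


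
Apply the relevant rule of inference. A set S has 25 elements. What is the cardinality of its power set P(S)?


The power set of a set with n elements has 2^n elements.
|P(S)| = 2^25 = 33554432

33554432


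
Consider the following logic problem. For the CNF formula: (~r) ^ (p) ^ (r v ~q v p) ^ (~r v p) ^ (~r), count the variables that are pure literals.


Check each variable for pure literal status:
p: pure positive
q: pure negative
r: mixed (not pure)
Pure literal count = 2

2


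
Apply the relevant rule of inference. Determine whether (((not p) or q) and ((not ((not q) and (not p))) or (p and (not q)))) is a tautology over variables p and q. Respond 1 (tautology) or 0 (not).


Check all 4 assignments:
p=0, q=0: 0
p=0, q=1: 1
p=1, q=0: 0
p=1, q=1: 1
Satisfying count = 2/4.
Tautology iff count = 4: no.

0


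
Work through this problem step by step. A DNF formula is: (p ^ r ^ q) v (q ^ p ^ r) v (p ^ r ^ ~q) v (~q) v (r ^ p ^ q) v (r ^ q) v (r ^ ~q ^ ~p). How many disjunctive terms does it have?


A DNF formula is a disjunction of terms (conjunctions).
Terms are separated by v.
Counting the disjuncts: 7 terms.

7


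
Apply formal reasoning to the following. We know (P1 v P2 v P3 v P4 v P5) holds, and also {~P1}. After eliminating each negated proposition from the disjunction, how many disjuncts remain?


Original disjuncts (5): P1, P2, P3, P4, P5
Negated (eliminate): ~P1
Remaining disjuncts: P2, P3, P4, P5
Count = 5 - 1 = 4

4


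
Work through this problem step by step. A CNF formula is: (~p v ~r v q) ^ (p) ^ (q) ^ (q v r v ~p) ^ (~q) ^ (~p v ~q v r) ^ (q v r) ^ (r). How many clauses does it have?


A CNF formula is a conjunction of clauses.
Clauses are separated by ^.
Counting the conjuncts: 8 clauses.

8


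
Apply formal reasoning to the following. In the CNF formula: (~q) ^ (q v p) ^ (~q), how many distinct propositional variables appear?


Identify each variable that appears in the formula.
Variables found: p, q
Count = 2

2


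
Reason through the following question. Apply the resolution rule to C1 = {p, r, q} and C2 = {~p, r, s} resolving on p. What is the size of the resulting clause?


Remove p from C1 and ~p from C2.
C1 remainder: {r, q}
C2 remainder: {r, s}
Union (resolvent): {q, r, s}
Resolvent has 3 literal(s).

3


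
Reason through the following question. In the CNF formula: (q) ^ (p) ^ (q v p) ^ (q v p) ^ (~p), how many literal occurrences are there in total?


Counting literals in each clause:
Clause 1: 1 literal(s)
Clause 2: 1 literal(s)
Clause 3: 2 literal(s)
Clause 4: 2 literal(s)
Clause 5: 1 literal(s)
Total = 7

7


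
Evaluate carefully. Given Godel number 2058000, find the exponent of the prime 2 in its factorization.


Factorize 2058000 by dividing by 2 repeatedly.
Division steps: 2 divides 2058000 exactly 4 time(s).
Exponent of 2 = 4

4


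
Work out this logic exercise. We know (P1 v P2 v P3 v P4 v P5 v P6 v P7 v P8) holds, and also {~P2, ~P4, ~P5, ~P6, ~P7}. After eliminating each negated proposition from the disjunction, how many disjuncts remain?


Original disjuncts (8): P1, P2, P3, P4, P5, P6, P7, P8
Negated (eliminate): ~P2, ~P4, ~P5, ~P6, ~P7
Remaining disjuncts: P1, P3, P8
Count = 8 - 5 = 3

3


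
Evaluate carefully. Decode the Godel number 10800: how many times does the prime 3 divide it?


Factorize 10800 by dividing by 3 repeatedly.
Division steps: 3 divides 10800 exactly 3 time(s).
Exponent of 3 = 3

3


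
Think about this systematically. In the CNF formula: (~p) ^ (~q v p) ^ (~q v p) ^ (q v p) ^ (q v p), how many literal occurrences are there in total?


Counting literals in each clause:
Clause 1: 1 literal(s)
Clause 2: 2 literal(s)
Clause 3: 2 literal(s)
Clause 4: 2 literal(s)
Clause 5: 2 literal(s)
Total = 9

9


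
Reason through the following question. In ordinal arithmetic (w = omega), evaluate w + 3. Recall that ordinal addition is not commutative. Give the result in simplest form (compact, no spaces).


Compute w + 3.
Ordinal + is associative but NOT commutative; for finite n>0, n + w = w but w + n stays w+n.
w + 3 is already in normal form (a successor ordinal beyond w).
Result = w+3

w+3


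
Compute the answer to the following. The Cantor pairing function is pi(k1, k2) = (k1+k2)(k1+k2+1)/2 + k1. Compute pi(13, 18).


k1 + k2 = 31
(k1+k2)(k1+k2+1)/2 = 31 * 32 / 2 = 496
pi = 496 + 13 = 509

509


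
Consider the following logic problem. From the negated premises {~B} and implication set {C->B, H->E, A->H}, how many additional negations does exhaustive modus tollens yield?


Initial negated facts: {~B}
Apply modus tollens to closure:
  ~B and C->B  =>  ~C
Final negated: {~B, ~C}
New negations: {~C}
Count = 1

1


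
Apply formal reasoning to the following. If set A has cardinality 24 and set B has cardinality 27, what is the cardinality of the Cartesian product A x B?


The Cartesian product A x B contains all ordered pairs (a, b).
|A x B| = |A| * |B| = 24 * 27 = 648

648


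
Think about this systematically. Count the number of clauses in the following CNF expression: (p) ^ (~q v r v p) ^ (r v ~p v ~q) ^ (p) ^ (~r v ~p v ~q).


A CNF formula is a conjunction of clauses.
Clauses are separated by ^.
Counting the conjuncts: 5 clauses.

5


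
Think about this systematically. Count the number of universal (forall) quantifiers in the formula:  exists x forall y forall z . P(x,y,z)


Quantifier prefix: exists x forall y forall z
Mark each quantifier type:
  E U U
Universal count = 2, Existential count = 1
Asked for universal (forall) quantifiers: 2

2


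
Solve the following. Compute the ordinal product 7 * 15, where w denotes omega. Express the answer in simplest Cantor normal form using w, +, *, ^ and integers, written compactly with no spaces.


Compute 7 * 15.
Ordinal * is associative and left-distributive over +, but NOT commutative; for finite n>1, n*w = w but w*n stays w*n.
Both finite; ordinal * agrees with natural *: 7 * 15 = 105.
Result = 105

105


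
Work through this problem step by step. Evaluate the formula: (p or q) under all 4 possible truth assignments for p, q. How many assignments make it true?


Check all 4 assignments:
p=0, q=0: 0
p=0, q=1: 1
p=1, q=0: 1
p=1, q=1: 1
Count of True = 3

3


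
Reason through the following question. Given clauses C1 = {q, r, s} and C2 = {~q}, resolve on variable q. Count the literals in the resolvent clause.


Remove q from C1 and ~q from C2.
C1 remainder: {r, s}
C2 remainder: {}
Union (resolvent): {r, s}
Resolvent has 2 literal(s).

2


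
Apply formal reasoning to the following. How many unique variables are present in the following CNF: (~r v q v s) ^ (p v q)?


Identify each variable that appears in the formula.
Variables found: p, q, r, s
Count = 4

4


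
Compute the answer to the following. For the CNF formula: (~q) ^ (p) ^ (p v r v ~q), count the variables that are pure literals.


Check each variable for pure literal status:
p: pure positive
q: pure negative
r: pure positive
Pure literal count = 3

3


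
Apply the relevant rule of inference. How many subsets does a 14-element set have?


The power set of a set with n elements has 2^n elements.
|P(S)| = 2^14 = 16384

16384


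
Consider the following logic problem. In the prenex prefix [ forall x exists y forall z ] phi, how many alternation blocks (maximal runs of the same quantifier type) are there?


Quantifier-type sequence: A E A  (A=forall, E=exists)
Group into maximal same-type runs:
  Ax1 | Ex1 | Ax1
Number of blocks = 3

3


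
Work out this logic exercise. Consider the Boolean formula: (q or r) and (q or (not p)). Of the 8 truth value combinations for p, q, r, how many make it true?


Evaluate all 8 assignments for p, q, r:
p=0, q=0, r=0: 0
p=0, q=0, r=1: 1
p=0, q=1, r=0: 1
p=0, q=1, r=1: 1
p=1, q=0, r=0: 0
p=1, q=0, r=1: 0
p=1, q=1, r=0: 1
p=1, q=1, r=1: 1
Satisfying count = 5

5


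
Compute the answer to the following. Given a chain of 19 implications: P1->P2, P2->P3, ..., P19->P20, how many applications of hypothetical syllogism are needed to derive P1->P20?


With 19 implications in a chain connecting 20 propositions:
P1->P2, P2->P3, ..., P19->P20
Steps needed = (number of implications) - 1 = 19 - 1 = 18

18


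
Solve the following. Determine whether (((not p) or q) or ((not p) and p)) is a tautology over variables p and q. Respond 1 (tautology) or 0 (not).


Check all 4 assignments:
p=0, q=0: 1
p=0, q=1: 1
p=1, q=0: 0
p=1, q=1: 1
Satisfying count = 3/4.
Tautology iff count = 4: no.

0


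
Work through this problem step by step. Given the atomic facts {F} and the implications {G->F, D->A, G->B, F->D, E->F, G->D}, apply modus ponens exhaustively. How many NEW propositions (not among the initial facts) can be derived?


Initial facts: {F}
Apply modus ponens to closure:
  F and F->D  =>  D
  D and D->A  =>  A
Final known: {A, D, F}
New propositions: {A, D}
Count = 2

2


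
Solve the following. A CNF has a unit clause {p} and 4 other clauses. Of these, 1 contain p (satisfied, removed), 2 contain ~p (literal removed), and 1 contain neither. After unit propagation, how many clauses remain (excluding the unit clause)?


Satisfied (removed): 1
Shortened (remain): 2
Unchanged (remain): 1
Remaining = 2 + 1 = 3

3


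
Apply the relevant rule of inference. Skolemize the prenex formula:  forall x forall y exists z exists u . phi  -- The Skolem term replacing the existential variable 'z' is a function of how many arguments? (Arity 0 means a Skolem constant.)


Quantifier prefix: forall x forall y exists z exists u
'z' is existentially quantified at position 3.
Universal variables preceding it: x, y
Skolem function arity = 2

2


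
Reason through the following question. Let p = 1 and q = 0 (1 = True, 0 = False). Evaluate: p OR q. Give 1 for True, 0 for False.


p = 1, q = 0
Operation: p OR q
Evaluate: 1 OR 0 = 1

1


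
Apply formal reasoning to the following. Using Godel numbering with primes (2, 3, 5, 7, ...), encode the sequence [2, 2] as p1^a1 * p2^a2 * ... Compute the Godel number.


Encode each element as an exponent of the corresponding prime:
  2^2 = 4
  3^2 = 9
Product = 4 * 9 = 36

36


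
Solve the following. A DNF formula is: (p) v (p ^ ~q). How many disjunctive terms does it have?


A DNF formula is a disjunction of terms (conjunctions).
Terms are separated by v.
Counting the disjuncts: 2 terms.

2


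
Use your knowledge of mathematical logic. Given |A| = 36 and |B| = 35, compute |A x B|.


The Cartesian product A x B contains all ordered pairs (a, b).
|A x B| = |A| * |B| = 36 * 35 = 1260

1260


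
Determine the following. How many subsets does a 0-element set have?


The power set of a set with n elements has 2^n elements.
|P(S)| = 2^0 = 1

1


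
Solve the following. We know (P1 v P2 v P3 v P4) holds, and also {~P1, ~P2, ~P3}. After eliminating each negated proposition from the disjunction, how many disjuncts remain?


Original disjuncts (4): P1, P2, P3, P4
Negated (eliminate): ~P1, ~P2, ~P3
Remaining disjuncts: P4
Count = 4 - 3 = 1

1


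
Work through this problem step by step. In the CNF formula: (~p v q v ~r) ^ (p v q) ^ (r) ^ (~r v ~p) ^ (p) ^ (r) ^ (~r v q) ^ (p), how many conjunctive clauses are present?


A CNF formula is a conjunction of clauses.
Clauses are separated by ^.
Counting the conjuncts: 8 clauses.

8


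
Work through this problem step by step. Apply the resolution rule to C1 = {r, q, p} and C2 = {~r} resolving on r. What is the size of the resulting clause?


Remove r from C1 and ~r from C2.
C1 remainder: {q, p}
C2 remainder: {}
Union (resolvent): {p, q}
Resolvent has 2 literal(s).

2


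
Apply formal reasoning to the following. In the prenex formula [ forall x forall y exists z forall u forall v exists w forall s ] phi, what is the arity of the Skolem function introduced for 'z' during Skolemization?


Quantifier prefix: forall x forall y exists z forall u forall v exists w forall s
'z' is existentially quantified at position 3.
Universal variables preceding it: x, y
Skolem function arity = 2

2


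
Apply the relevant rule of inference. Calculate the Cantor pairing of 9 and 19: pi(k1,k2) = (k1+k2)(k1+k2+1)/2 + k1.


k1 + k2 = 28
(k1+k2)(k1+k2+1)/2 = 28 * 29 / 2 = 406
pi = 406 + 9 = 415

415


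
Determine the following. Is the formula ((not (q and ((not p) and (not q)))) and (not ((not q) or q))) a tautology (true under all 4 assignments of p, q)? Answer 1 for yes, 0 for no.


Check all 4 assignments:
p=0, q=0: 0
p=0, q=1: 0
p=1, q=0: 0
p=1, q=1: 0
Satisfying count = 0/4.
Tautology iff count = 4: no.

0


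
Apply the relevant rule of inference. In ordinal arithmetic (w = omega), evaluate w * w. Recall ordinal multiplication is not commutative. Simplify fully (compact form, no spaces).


Compute w * w.
Ordinal * is associative and left-distributive over +, but NOT commutative; for finite n>1, n*w = w but w*n stays w*n.
w * w = w^2 by definition.
Result = w^2

w^2


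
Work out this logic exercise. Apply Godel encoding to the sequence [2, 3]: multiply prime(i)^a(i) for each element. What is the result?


Encode each element as an exponent of the corresponding prime:
  2^2 = 4
  3^3 = 27
Product = 4 * 27 = 108

108


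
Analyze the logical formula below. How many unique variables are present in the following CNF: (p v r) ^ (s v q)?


Identify each variable that appears in the formula.
Variables found: p, q, r, s
Count = 4

4


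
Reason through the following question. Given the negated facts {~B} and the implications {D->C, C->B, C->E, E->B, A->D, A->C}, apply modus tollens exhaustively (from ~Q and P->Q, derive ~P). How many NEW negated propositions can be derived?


Initial negated facts: {~B}
Apply modus tollens to closure:
  ~B and C->B  =>  ~C
  ~B and E->B  =>  ~E
  ~C and A->C  =>  ~A
  ~C and D->C  =>  ~D
Final negated: {~A, ~B, ~C, ~D, ~E}
New negations: {~A, ~C, ~D, ~E}
Count = 4

4


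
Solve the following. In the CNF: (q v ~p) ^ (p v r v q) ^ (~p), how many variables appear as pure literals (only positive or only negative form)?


Check each variable for pure literal status:
p: mixed (not pure)
q: pure positive
r: pure positive
Pure literal count = 2

2


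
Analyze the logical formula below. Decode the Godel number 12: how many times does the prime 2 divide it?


Factorize 12 by dividing by 2 repeatedly.
Division steps: 2 divides 12 exactly 2 time(s).
Exponent of 2 = 2

2


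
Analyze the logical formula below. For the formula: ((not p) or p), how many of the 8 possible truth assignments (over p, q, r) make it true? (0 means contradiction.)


Check all 8 assignments:
p=0, q=0, r=0: 1
p=0, q=0, r=1: 1
p=0, q=1, r=0: 1
p=0, q=1, r=1: 1
p=1, q=0, r=0: 1
p=1, q=0, r=1: 1
p=1, q=1, r=0: 1
p=1, q=1, r=1: 1
Count of True = 8

8


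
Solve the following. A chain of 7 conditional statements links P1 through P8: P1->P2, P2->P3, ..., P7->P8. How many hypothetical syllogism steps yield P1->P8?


With 7 implications in a chain connecting 8 propositions:
P1->P2, P2->P3, ..., P7->P8
Steps needed = (number of implications) - 1 = 7 - 1 = 6

6


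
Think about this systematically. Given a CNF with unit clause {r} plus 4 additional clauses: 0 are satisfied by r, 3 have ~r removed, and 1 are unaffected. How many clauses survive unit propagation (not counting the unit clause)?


Satisfied (removed): 0
Shortened (remain): 3
Unchanged (remain): 1
Remaining = 3 + 1 = 4

4


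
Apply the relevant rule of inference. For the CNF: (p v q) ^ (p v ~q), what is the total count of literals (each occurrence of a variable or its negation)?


Counting literals in each clause:
Clause 1: 2 literal(s)
Clause 2: 2 literal(s)
Total = 4

4


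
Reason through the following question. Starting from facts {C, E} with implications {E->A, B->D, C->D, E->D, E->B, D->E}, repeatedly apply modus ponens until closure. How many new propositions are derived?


Initial facts: {C, E}
Apply modus ponens to closure:
  E and E->A  =>  A
  C and C->D  =>  D
  E and E->B  =>  B
Final known: {A, B, C, D, E}
New propositions: {A, B, D}
Count = 3

3


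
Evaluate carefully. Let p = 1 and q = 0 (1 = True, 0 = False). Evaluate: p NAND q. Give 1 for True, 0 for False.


p = 1, q = 0
Operation: p NAND q
Evaluate: 1 NAND 0 = 1

1


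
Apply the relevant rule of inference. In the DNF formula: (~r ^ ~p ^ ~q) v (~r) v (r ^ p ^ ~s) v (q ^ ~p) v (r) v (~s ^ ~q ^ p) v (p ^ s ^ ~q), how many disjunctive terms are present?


A DNF formula is a disjunction of terms (conjunctions).
Terms are separated by v.
Counting the disjuncts: 7 terms.

7


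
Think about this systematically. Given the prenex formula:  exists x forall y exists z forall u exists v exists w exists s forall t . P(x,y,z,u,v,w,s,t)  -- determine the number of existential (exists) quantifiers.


Quantifier prefix: exists x forall y exists z forall u exists v exists w exists s forall t
Mark each quantifier type:
  E U E U E E E U
Universal count = 3, Existential count = 5
Asked for existential (exists) quantifiers: 5

5


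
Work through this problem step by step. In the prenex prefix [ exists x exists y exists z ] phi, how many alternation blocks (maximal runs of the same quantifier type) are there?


Quantifier-type sequence: E E E  (A=forall, E=exists)
Group into maximal same-type runs:
  Ex3
Number of blocks = 1

1


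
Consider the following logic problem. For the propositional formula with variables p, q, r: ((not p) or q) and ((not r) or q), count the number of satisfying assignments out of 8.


Evaluate all 8 assignments for p, q, r:
p=0, q=0, r=0: 1
p=0, q=0, r=1: 0
p=0, q=1, r=0: 1
p=0, q=1, r=1: 1
p=1, q=0, r=0: 0
p=1, q=0, r=1: 0
p=1, q=1, r=0: 1
p=1, q=1, r=1: 1
Satisfying count = 5

5


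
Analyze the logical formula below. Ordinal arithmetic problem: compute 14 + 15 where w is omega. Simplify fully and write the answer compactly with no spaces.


Compute 14 + 15.
Ordinal + is associative but NOT commutative; for finite n>0, n + w = w but w + n stays w+n.
Both operands finite; ordinal + agrees with natural +: 14 + 15 = 29.
Result = 29

29


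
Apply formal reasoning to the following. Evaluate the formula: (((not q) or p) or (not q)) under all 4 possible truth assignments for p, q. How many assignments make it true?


Check all 4 assignments:
p=0, q=0: 1
p=0, q=1: 0
p=1, q=0: 1
p=1, q=1: 1
Count of True = 3

3


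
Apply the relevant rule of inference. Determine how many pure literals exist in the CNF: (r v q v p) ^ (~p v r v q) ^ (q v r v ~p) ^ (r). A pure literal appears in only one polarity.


Check each variable for pure literal status:
p: mixed (not pure)
q: pure positive
r: pure positive
Pure literal count = 2

2


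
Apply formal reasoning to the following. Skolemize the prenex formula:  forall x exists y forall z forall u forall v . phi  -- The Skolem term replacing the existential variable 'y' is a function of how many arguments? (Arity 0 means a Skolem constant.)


Quantifier prefix: forall x exists y forall z forall u forall v
'y' is existentially quantified at position 2.
Universal variables preceding it: x
Skolem function arity = 1

1


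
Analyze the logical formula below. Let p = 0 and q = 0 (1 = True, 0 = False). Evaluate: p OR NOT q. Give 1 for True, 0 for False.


p = 0, q = 0
Operation: p OR NOT q
Evaluate: 0 OR NOT 0 = 1

1


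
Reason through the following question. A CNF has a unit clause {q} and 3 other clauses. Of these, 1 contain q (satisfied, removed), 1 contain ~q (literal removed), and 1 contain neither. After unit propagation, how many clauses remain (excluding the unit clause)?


Satisfied (removed): 1
Shortened (remain): 1
Unchanged (remain): 1
Remaining = 1 + 1 = 2

2


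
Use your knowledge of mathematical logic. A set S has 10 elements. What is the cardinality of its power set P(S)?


The power set of a set with n elements has 2^n elements.
|P(S)| = 2^10 = 1024

1024


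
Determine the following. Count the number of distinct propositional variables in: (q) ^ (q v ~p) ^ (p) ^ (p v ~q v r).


Identify each variable that appears in the formula.
Variables found: p, q, r
Count = 3

3


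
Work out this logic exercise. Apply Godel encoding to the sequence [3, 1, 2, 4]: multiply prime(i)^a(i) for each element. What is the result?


Encode each element as an exponent of the corresponding prime:
  2^3 = 8
  3^1 = 3
  5^2 = 25
  7^4 = 2401
Product = 8 * 3 * 25 * 2401 = 1440600

1440600


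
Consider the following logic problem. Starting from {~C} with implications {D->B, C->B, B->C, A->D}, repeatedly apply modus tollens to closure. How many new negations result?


Initial negated facts: {~C}
Apply modus tollens to closure:
  ~C and B->C  =>  ~B
  ~B and D->B  =>  ~D
  ~D and A->D  =>  ~A
Final negated: {~A, ~B, ~C, ~D}
New negations: {~A, ~B, ~D}
Count = 3

3


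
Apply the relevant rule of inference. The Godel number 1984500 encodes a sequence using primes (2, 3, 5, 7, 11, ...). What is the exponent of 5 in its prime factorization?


Factorize 1984500 by dividing by 5 repeatedly.
Division steps: 5 divides 1984500 exactly 3 time(s).
Exponent of 5 = 3

3


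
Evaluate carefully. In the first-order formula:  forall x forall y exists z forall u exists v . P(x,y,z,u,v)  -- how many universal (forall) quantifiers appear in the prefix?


Quantifier prefix: forall x forall y exists z forall u exists v
Mark each quantifier type:
  U U E U E
Universal count = 3, Existential count = 2
Asked for universal (forall) quantifiers: 3

3


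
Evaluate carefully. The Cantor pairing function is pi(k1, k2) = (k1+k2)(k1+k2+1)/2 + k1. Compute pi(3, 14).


k1 + k2 = 17
(k1+k2)(k1+k2+1)/2 = 17 * 18 / 2 = 153
pi = 153 + 3 = 156

156


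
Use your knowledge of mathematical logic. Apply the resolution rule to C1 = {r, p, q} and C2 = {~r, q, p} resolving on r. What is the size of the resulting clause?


Remove r from C1 and ~r from C2.
C1 remainder: {p, q}
C2 remainder: {q, p}
Union (resolvent): {p, q}
Resolvent has 2 literal(s).

2


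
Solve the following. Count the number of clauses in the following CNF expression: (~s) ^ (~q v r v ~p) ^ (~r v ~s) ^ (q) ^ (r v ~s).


A CNF formula is a conjunction of clauses.
Clauses are separated by ^.
Counting the conjuncts: 5 clauses.

5


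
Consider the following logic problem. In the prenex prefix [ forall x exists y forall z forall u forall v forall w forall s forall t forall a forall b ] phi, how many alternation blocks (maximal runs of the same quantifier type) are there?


Quantifier-type sequence: A E A A A A A A A A  (A=forall, E=exists)
Group into maximal same-type runs:
  Ax1 | Ex1 | Ax8
Number of blocks = 3

3


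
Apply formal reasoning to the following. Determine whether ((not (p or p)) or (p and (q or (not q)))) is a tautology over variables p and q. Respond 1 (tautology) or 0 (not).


Check all 4 assignments:
p=0, q=0: 1
p=0, q=1: 1
p=1, q=0: 1
p=1, q=1: 1
Satisfying count = 4/4.
Tautology iff count = 4: yes.

1


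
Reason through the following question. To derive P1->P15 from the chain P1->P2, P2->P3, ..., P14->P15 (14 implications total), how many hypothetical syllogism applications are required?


With 14 implications in a chain connecting 15 propositions:
P1->P2, P2->P3, ..., P14->P15
Steps needed = (number of implications) - 1 = 14 - 1 = 13

13


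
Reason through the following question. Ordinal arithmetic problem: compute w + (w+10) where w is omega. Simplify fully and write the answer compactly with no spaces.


Compute w + (w+10).
Ordinal + is associative but NOT commutative; for finite n>0, n + w = w but w + n stays w+n.
w + (w+10) = (w+w) + 10 = w*2+10.
Result = w*2+10

w*2+10


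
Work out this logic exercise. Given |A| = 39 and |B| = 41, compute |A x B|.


The Cartesian product A x B contains all ordered pairs (a, b).
|A x B| = |A| * |B| = 39 * 41 = 1599

1599


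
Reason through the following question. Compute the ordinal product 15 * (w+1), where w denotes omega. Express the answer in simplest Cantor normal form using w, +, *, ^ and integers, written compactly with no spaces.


Compute 15 * (w+1).
Ordinal * is associative and left-distributive over +, but NOT commutative; for finite n>1, n*w = w but w*n stays w*n.
By left-distributivity: 15 * (w+1) = 15*w + 15*1 = w + 15 = w+15.
Result = w+15

w+15


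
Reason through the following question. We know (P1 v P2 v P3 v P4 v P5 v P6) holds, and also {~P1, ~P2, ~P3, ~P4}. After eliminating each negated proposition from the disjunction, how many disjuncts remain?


Original disjuncts (6): P1, P2, P3, P4, P5, P6
Negated (eliminate): ~P1, ~P2, ~P3, ~P4
Remaining disjuncts: P5, P6
Count = 6 - 4 = 2

2


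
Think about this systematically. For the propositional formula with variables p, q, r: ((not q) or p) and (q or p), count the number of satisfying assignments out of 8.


Evaluate all 8 assignments for p, q, r:
p=0, q=0, r=0: 0
p=0, q=0, r=1: 0
p=0, q=1, r=0: 0
p=0, q=1, r=1: 0
p=1, q=0, r=0: 1
p=1, q=0, r=1: 1
p=1, q=1, r=0: 1
p=1, q=1, r=1: 1
Satisfying count = 4

4


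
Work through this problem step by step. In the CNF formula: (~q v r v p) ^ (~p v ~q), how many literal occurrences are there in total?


Counting literals in each clause:
Clause 1: 3 literal(s)
Clause 2: 2 literal(s)
Total = 5

5


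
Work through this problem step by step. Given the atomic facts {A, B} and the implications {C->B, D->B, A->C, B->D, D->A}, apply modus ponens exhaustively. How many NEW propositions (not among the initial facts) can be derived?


Initial facts: {A, B}
Apply modus ponens to closure:
  A and A->C  =>  C
  B and B->D  =>  D
Final known: {A, B, C, D}
New propositions: {C, D}
Count = 2

2


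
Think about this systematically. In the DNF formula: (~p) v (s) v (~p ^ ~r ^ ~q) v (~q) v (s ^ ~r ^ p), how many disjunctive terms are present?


A DNF formula is a disjunction of terms (conjunctions).
Terms are separated by v.
Counting the disjuncts: 5 terms.

5


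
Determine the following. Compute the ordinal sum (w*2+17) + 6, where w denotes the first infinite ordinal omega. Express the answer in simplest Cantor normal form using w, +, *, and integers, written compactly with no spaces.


Compute (w*2+17) + 6.
Ordinal + is associative but NOT commutative; for finite n>0, n + w = w but w + n stays w+n.
By associativity: (w*2+17) + 6 = w*2 + (17+6) = w*2+23.
Result = w*2+23

w*2+23


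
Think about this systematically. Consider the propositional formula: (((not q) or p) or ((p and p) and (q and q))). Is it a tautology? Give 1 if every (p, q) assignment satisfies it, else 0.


Check all 4 assignments:
p=0, q=0: 1
p=0, q=1: 0
p=1, q=0: 1
p=1, q=1: 1
Satisfying count = 3/4.
Tautology iff count = 4: no.

0


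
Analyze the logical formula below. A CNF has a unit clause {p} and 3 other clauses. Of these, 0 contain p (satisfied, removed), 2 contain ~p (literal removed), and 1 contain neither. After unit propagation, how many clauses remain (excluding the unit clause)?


Satisfied (removed): 0
Shortened (remain): 2
Unchanged (remain): 1
Remaining = 2 + 1 = 3

3


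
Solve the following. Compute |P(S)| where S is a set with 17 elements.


The power set of a set with n elements has 2^n elements.
|P(S)| = 2^17 = 131072

131072


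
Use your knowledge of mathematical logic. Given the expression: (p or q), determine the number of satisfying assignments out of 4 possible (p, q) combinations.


Check all 4 assignments:
p=0, q=0: 0
p=0, q=1: 1
p=1, q=0: 1
p=1, q=1: 1
Count of True = 3

3


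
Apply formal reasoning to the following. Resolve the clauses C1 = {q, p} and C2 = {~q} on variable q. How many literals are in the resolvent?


Remove q from C1 and ~q from C2.
C1 remainder: {p}
C2 remainder: {}
Union (resolvent): {p}
Resolvent has 1 literal(s).

1


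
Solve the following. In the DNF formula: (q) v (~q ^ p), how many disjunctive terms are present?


A DNF formula is a disjunction of terms (conjunctions).
Terms are separated by v.
Counting the disjuncts: 2 terms.

2


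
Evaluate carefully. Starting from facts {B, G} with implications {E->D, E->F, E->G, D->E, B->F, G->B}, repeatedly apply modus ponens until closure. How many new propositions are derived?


Initial facts: {B, G}
Apply modus ponens to closure:
  B and B->F  =>  F
Final known: {B, F, G}
New propositions: {F}
Count = 1

1


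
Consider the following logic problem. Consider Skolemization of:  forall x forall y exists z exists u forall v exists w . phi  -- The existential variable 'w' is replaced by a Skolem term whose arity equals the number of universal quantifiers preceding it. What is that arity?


Quantifier prefix: forall x forall y exists z exists u forall v exists w
'w' is existentially quantified at position 6.
Universal variables preceding it: x, y, v
Skolem function arity = 3

3


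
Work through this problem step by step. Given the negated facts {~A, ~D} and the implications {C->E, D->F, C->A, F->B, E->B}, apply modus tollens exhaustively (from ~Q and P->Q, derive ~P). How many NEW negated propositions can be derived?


Initial negated facts: {~A, ~D}
Apply modus tollens to closure:
  ~A and C->A  =>  ~C
Final negated: {~A, ~C, ~D}
New negations: {~C}
Count = 1

1


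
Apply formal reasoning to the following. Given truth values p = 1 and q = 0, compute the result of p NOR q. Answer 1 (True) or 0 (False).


p = 1, q = 0
Operation: p NOR q
Evaluate: 1 NOR 0 = 0

0


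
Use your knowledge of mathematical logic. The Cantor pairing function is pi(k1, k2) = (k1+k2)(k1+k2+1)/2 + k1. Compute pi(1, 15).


k1 + k2 = 16
(k1+k2)(k1+k2+1)/2 = 16 * 17 / 2 = 136
pi = 136 + 1 = 137

137


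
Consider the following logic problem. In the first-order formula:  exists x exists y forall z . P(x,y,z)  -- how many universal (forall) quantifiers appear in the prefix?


Quantifier prefix: exists x exists y forall z
Mark each quantifier type:
  E E U
Universal count = 1, Existential count = 2
Asked for universal (forall) quantifiers: 1

1


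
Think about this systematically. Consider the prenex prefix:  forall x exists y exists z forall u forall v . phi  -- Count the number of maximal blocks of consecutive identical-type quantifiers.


Quantifier-type sequence: A E E A A  (A=forall, E=exists)
Group into maximal same-type runs:
  Ax1 | Ex2 | Ax2
Number of blocks = 3

3


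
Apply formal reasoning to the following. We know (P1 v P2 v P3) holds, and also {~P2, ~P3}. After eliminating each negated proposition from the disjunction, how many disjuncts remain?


Original disjuncts (3): P1, P2, P3
Negated (eliminate): ~P2, ~P3
Remaining disjuncts: P1
Count = 3 - 2 = 1

1


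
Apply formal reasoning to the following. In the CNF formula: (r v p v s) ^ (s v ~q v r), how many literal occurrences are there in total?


Counting literals in each clause:
Clause 1: 3 literal(s)
Clause 2: 3 literal(s)
Total = 6

6


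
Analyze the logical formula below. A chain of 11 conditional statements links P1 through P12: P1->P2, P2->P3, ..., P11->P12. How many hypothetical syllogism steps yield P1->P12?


With 11 implications in a chain connecting 12 propositions:
P1->P2, P2->P3, ..., P11->P12
Steps needed = (number of implications) - 1 = 11 - 1 = 10

10


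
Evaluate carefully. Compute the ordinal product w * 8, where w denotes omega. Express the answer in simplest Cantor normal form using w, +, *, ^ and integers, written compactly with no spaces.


Compute w * 8.
Ordinal * is associative and left-distributive over +, but NOT commutative; for finite n>1, n*w = w but w*n stays w*n.
w * 8 means 8 copies of w concatenated: w*8.
Result = w*8

w*8


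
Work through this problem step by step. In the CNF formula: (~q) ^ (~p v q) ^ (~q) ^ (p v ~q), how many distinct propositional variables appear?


Identify each variable that appears in the formula.
Variables found: p, q
Count = 2

2


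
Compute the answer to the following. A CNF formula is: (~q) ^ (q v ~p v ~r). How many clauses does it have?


A CNF formula is a conjunction of clauses.
Clauses are separated by ^.
Counting the conjuncts: 2 clauses.

2


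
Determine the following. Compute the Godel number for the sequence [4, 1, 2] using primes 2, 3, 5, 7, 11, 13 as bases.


Encode each element as an exponent of the corresponding prime:
  2^4 = 16
  3^1 = 3
  5^2 = 25
Product = 16 * 3 * 25 = 1200

1200


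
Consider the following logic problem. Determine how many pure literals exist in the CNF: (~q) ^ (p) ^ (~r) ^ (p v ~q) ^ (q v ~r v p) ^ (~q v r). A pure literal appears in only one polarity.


Check each variable for pure literal status:
p: pure positive
q: mixed (not pure)
r: mixed (not pure)
Pure literal count = 1

1


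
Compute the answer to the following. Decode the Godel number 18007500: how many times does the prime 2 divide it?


Factorize 18007500 by dividing by 2 repeatedly.
Division steps: 2 divides 18007500 exactly 2 time(s).
Exponent of 2 = 2

2


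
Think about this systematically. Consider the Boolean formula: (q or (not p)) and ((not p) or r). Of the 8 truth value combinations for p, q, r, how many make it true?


Evaluate all 8 assignments for p, q, r:
p=0, q=0, r=0: 1
p=0, q=0, r=1: 1
p=0, q=1, r=0: 1
p=0, q=1, r=1: 1
p=1, q=0, r=0: 0
p=1, q=0, r=1: 0
p=1, q=1, r=0: 0
p=1, q=1, r=1: 1
Satisfying count = 5

5


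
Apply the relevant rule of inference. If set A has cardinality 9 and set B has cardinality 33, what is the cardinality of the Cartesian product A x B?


The Cartesian product A x B contains all ordered pairs (a, b).
|A x B| = |A| * |B| = 9 * 33 = 297

297


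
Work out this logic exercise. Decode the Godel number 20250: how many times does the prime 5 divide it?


Factorize 20250 by dividing by 5 repeatedly.
Division steps: 5 divides 20250 exactly 3 time(s).
Exponent of 5 = 3

3


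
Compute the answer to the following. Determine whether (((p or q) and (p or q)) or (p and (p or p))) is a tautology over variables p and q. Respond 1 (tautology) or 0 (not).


Check all 4 assignments:
p=0, q=0: 0
p=0, q=1: 1
p=1, q=0: 1
p=1, q=1: 1
Satisfying count = 3/4.
Tautology iff count = 4: no.

0


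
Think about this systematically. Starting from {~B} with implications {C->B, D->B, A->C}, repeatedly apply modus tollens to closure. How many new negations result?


Initial negated facts: {~B}
Apply modus tollens to closure:
  ~B and C->B  =>  ~C
  ~B and D->B  =>  ~D
  ~C and A->C  =>  ~A
Final negated: {~A, ~B, ~C, ~D}
New negations: {~A, ~C, ~D}
Count = 3

3


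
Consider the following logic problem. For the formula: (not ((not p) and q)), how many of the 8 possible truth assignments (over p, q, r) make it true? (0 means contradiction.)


Check all 8 assignments:
p=0, q=0, r=0: 1
p=0, q=0, r=1: 1
p=0, q=1, r=0: 0
p=0, q=1, r=1: 0
p=1, q=0, r=0: 1
p=1, q=0, r=1: 1
p=1, q=1, r=0: 1
p=1, q=1, r=1: 1
Count of True = 6

6


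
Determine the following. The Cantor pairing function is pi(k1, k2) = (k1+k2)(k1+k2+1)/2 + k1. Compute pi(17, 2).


k1 + k2 = 19
(k1+k2)(k1+k2+1)/2 = 19 * 20 / 2 = 190
pi = 190 + 17 = 207

207


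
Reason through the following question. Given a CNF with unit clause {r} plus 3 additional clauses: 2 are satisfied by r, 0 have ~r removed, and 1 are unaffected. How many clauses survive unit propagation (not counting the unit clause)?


Satisfied (removed): 2
Shortened (remain): 0
Unchanged (remain): 1
Remaining = 0 + 1 = 1

1


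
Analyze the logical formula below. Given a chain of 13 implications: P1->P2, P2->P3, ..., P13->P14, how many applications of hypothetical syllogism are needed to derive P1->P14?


With 13 implications in a chain connecting 14 propositions:
P1->P2, P2->P3, ..., P13->P14
Steps needed = (number of implications) - 1 = 13 - 1 = 12

12


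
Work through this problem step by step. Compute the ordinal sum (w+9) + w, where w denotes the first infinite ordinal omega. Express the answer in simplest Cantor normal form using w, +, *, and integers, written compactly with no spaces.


Compute (w+9) + w.
Ordinal + is associative but NOT commutative; for finite n>0, n + w = w but w + n stays w+n.
(w+9) + w = w + (9+w) = w + w = w*2 (the finite tail 9 is absorbed by the right w).
Result = w*2

w*2


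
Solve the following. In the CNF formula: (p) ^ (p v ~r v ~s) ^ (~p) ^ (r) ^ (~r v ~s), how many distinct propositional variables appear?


Identify each variable that appears in the formula.
Variables found: p, r, s
Count = 3

3


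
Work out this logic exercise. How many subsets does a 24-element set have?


The power set of a set with n elements has 2^n elements.
|P(S)| = 2^24 = 16777216

16777216


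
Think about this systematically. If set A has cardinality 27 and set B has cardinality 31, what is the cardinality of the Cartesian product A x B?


The Cartesian product A x B contains all ordered pairs (a, b).
|A x B| = |A| * |B| = 27 * 31 = 837

837


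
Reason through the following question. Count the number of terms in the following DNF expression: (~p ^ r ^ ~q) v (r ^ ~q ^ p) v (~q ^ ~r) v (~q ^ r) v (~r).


A DNF formula is a disjunction of terms (conjunctions).
Terms are separated by v.
Counting the disjuncts: 5 terms.

5


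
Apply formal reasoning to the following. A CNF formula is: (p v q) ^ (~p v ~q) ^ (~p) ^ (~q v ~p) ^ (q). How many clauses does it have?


A CNF formula is a conjunction of clauses.
Clauses are separated by ^.
Counting the conjuncts: 5 clauses.

5


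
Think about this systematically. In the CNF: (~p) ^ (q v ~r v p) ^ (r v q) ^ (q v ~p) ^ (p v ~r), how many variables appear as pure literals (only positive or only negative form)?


Check each variable for pure literal status:
p: mixed (not pure)
q: pure positive
r: mixed (not pure)
Pure literal count = 1

1


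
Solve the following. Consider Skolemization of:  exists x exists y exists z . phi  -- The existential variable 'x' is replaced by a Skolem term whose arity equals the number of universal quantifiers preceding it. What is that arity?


Quantifier prefix: exists x exists y exists z
'x' is existentially quantified at position 1.
No universal quantifiers precede it.
Skolem function arity = 0 (a Skolem constant)

0


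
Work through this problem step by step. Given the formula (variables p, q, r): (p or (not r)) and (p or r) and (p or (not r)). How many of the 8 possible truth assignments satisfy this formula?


Evaluate all 8 assignments for p, q, r:
p=0, q=0, r=0: 0
p=0, q=0, r=1: 0
p=0, q=1, r=0: 0
p=0, q=1, r=1: 0
p=1, q=0, r=0: 1
p=1, q=0, r=1: 1
p=1, q=1, r=0: 1
p=1, q=1, r=1: 1
Satisfying count = 4

4


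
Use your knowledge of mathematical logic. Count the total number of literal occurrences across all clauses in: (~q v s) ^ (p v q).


Counting literals in each clause:
Clause 1: 2 literal(s)
Clause 2: 2 literal(s)
Total = 4

4


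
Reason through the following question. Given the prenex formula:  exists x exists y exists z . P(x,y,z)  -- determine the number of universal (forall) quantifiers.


Quantifier prefix: exists x exists y exists z
Mark each quantifier type:
  E E E
Universal count = 0, Existential count = 3
Asked for universal (forall) quantifiers: 0

0


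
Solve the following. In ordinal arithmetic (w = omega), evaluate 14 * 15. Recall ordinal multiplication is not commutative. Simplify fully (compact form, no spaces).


Compute 14 * 15.
Ordinal * is associative and left-distributive over +, but NOT commutative; for finite n>1, n*w = w but w*n stays w*n.
Both finite; ordinal * agrees with natural *: 14 * 15 = 210.
Result = 210

210
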